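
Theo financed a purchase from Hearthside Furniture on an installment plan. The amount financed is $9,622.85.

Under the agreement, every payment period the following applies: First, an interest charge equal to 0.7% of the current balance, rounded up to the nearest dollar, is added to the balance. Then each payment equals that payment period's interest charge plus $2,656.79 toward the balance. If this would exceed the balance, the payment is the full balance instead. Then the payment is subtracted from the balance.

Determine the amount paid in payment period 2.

Payment period 1: $9,622.85 +$68.00 interest = $9,690.85; pay $2,724.79 → $6,966.06
Payment period 2: $6,966.06 +$49.00 interest = $7,015.06; pay $2,705.79 → $4,309.27

$2,705.79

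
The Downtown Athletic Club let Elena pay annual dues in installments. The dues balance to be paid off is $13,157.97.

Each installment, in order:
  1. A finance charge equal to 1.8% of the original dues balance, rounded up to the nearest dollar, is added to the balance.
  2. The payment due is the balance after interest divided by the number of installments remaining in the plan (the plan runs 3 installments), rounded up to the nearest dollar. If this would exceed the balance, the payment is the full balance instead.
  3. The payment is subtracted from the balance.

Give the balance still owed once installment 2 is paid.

Installment 1: $13,157.97 +$237.00 interest = $13,394.97; pay $4,465.00 → $8,929.97
Installment 2: $8,929.97 +$237.00 interest = $9,166.97; pay $4,584.00 → $4,582.97

$4,582.97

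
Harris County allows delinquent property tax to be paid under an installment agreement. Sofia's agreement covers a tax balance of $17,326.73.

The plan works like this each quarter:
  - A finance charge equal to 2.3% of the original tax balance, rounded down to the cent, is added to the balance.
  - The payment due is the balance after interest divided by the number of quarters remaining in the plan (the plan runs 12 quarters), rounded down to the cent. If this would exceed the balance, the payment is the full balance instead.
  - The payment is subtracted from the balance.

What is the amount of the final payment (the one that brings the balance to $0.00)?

$2,680.57

Quarter 1: $17,326.73 +$398.51 interest = $17,725.24; pay $1,477.10 → $16,248.14
Quarter 2: $16,248.14 +$398.51 interest = $16,646.65; pay $1,513.33 → $15,133.32
Quarter 3: $15,133.32 +$398.51 interest = $15,531.83; pay $1,553.18 → $13,978.65
Quarter 4: $13,978.65 +$398.51 interest = $14,377.16; pay $1,597.46 → $12,779.70
Quarter 5: $12,779.70 +$398.51 interest = $13,178.21; pay $1,647.27 → $11,530.94
Quarter 6: $11,530.94 +$398.51 interest = $11,929.45; pay $1,704.20 → $10,225.25
Quarter 7: $10,225.25 +$398.51 interest = $10,623.76; pay $1,770.62 → $8,853.14
Quarter 8: $8,853.14 +$398.51 interest = $9,251.65; pay $1,850.33 → $7,401.32
Quarter 9: $7,401.32 +$398.51 interest = $7,799.83; pay $1,949.95 → $5,849.88
Quarter 10: $5,849.88 +$398.51 interest = $6,248.39; pay $2,082.79 → $4,165.60
Quarter 11: $4,165.60 +$398.51 interest = $4,564.11; pay $2,282.05 → $2,282.06
Quarter 12: $2,282.06 +$398.51 interest = $2,680.57; pay $2,680.57 → $0.00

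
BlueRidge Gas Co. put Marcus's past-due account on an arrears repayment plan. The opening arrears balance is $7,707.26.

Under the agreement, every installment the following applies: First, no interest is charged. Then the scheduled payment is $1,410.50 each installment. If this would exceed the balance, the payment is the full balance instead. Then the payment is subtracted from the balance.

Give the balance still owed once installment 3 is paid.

Installment 1: opening $7,707.26; payment $1,410.50; balance $6,296.76
Installment 2: opening $6,296.76; payment $1,410.50; balance $4,886.26
Installment 3: opening $4,886.26; payment $1,410.50; balance $3,475.76

$3,475.76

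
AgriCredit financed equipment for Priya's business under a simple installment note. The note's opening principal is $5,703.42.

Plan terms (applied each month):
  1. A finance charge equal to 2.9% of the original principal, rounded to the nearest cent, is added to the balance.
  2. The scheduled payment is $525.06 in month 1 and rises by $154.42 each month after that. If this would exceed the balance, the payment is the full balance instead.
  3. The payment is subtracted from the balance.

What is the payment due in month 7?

Month 1: opening $5,703.42; interest $165.40 → $5,868.82; payment $525.06; balance $5,343.76
Month 2: opening $5,343.76; interest $165.40 → $5,509.16; payment $679.48; balance $4,829.68
Month 3: opening $4,829.68; interest $165.40 → $4,995.08; payment $833.90; balance $4,161.18
Month 4: opening $4,161.18; interest $165.40 → $4,326.58; payment $988.32; balance $3,338.26
Month 5: opening $3,338.26; interest $165.40 → $3,503.66; payment $1,142.74; balance $2,360.92
Month 6: opening $2,360.92; interest $165.40 → $2,526.32; payment $1,297.16; balance $1,229.16
Month 7: opening $1,229.16; interest $165.40 → $1,394.56; payment $1,394.56; balance $0.00

$1,394.56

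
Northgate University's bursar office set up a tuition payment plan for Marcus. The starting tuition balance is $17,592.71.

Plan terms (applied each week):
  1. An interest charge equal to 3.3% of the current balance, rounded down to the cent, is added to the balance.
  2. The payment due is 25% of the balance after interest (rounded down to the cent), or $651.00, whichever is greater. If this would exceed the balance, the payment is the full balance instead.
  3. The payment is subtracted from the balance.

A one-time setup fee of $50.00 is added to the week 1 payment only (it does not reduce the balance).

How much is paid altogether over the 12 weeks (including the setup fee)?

Week 1: $17,592.71 +$580.55 interest = $18,173.26; pay $4,543.31 (+ $50.00 fee) → $13,629.95
Week 2: $13,629.95 +$449.78 interest = $14,079.73; pay $3,519.93 → $10,559.80
Week 3: $10,559.80 +$348.47 interest = $10,908.27; pay $2,727.06 → $8,181.21
Week 4: $8,181.21 +$269.97 interest = $8,451.18; pay $2,112.79 → $6,338.39
Week 5: $6,338.39 +$209.16 interest = $6,547.55; pay $1,636.88 → $4,910.67
Week 6: $4,910.67 +$162.05 interest = $5,072.72; pay $1,268.18 → $3,804.54
Week 7: $3,804.54 +$125.54 interest = $3,930.08; pay $982.52 → $2,947.56
Week 8: $2,947.56 +$97.26 interest = $3,044.82; pay $761.20 → $2,283.62
Week 9: $2,283.62 +$75.35 interest = $2,358.97; pay $651.00 → $1,707.97
Week 10: $1,707.97 +$56.36 interest = $1,764.33; pay $651.00 → $1,113.33
Week 11: $1,113.33 +$36.73 interest = $1,150.06; pay $651.00 → $499.06
Week 12: $499.06 +$16.46 interest = $515.52; pay $515.52 → $0.00
Total paid: $20,070.39

$20,070.39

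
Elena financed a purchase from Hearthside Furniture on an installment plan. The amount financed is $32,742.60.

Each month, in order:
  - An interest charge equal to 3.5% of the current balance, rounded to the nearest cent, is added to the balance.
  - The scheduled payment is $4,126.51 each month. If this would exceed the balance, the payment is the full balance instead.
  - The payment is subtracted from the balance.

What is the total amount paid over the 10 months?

Month 1: opening $32,742.60; interest $1,145.99 → $33,888.59; payment $4,126.51; balance $29,762.08
Month 2: opening $29,762.08; interest $1,041.67 → $30,803.75; payment $4,126.51; balance $26,677.24
Month 3: opening $26,677.24; interest $933.70 → $27,610.94; payment $4,126.51; balance $23,484.43
Month 4: opening $23,484.43; interest $821.96 → $24,306.39; payment $4,126.51; balance $20,179.88
Month 5: opening $20,179.88; interest $706.30 → $20,886.18; payment $4,126.51; balance $16,759.67
Month 6: opening $16,759.67; interest $586.59 → $17,346.26; payment $4,126.51; balance $13,219.75
Month 7: opening $13,219.75; interest $462.69 → $13,682.44; payment $4,126.51; balance $9,555.93
Month 8: opening $9,555.93; interest $334.46 → $9,890.39; payment $4,126.51; balance $5,763.88
Month 9: opening $5,763.88; interest $201.74 → $5,965.62; payment $4,126.51; balance $1,839.11
Month 10: opening $1,839.11; interest $64.37 → $1,903.48; payment $1,903.48; balance $0.00
Total paid: $39,042.07

$39,042.07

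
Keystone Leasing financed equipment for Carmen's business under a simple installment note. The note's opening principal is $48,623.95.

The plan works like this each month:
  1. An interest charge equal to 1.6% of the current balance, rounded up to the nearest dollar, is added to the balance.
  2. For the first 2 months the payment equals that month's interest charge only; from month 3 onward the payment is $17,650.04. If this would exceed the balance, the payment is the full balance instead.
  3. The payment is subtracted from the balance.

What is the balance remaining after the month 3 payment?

Month 1: $48,623.95 +$778.00 interest = $49,401.95; pay $778.00 → $48,623.95
Month 2: $48,623.95 +$778.00 interest = $49,401.95; pay $778.00 → $48,623.95
Month 3: $48,623.95 +$778.00 interest = $49,401.95; pay $17,650.04 → $31,751.91

$31,751.91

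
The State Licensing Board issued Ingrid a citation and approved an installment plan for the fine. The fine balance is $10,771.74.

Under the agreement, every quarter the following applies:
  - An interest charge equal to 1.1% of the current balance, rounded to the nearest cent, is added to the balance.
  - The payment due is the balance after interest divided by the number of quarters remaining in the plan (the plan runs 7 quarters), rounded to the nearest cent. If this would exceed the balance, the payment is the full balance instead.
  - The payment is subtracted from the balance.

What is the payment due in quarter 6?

Quarter 1: opening $10,771.74; interest $118.49 → $10,890.23; payment $1,555.75; balance $9,334.48
Quarter 2: opening $9,334.48; interest $102.68 → $9,437.16; payment $1,572.86; balance $7,864.30
Quarter 3: opening $7,864.30; interest $86.51 → $7,950.81; payment $1,590.16; balance $6,360.65
Quarter 4: opening $6,360.65; interest $69.97 → $6,430.62; payment $1,607.66; balance $4,822.96
Quarter 5: opening $4,822.96; interest $53.05 → $4,876.01; payment $1,625.34; balance $3,250.67
Quarter 6: opening $3,250.67; interest $35.76 → $3,286.43; payment $1,643.22; balance $1,643.21

$1,643.22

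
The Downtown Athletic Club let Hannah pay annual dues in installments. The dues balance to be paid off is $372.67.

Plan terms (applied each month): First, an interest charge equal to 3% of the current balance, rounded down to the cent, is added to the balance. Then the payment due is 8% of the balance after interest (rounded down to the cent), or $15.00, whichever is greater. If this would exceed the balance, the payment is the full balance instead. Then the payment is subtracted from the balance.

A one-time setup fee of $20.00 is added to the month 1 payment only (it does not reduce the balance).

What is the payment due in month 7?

$22.23

Month 1: opening $372.67; interest $11.18 → $383.85; payment $30.70 (+ $20.00 fee); balance $353.15
Month 2: opening $353.15; interest $10.59 → $363.74; payment $29.09; balance $334.65
Month 3: opening $334.65; interest $10.03 → $344.68; payment $27.57; balance $317.11
Month 4: opening $317.11; interest $9.51 → $326.62; payment $26.12; balance $300.50
Month 5: opening $300.50; interest $9.01 → $309.51; payment $24.76; balance $284.75
Month 6: opening $284.75; interest $8.54 → $293.29; payment $23.46; balance $269.83
Month 7: opening $269.83; interest $8.09 → $277.92; payment $22.23; balance $255.69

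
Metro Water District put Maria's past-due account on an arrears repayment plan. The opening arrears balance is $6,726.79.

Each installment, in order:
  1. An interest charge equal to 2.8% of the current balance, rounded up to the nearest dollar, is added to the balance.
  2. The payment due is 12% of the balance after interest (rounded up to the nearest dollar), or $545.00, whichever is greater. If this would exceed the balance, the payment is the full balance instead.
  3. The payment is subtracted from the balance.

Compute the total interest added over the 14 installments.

$1,350.00

Installment 1: $6,726.79 +$189.00 interest = $6,915.79; pay $830.00 → $6,085.79
Installment 2: $6,085.79 +$171.00 interest = $6,256.79; pay $751.00 → $5,505.79
Installment 3: $5,505.79 +$155.00 interest = $5,660.79; pay $680.00 → $4,980.79
Installment 4: $4,980.79 +$140.00 interest = $5,120.79; pay $615.00 → $4,505.79
Installment 5: $4,505.79 +$127.00 interest = $4,632.79; pay $556.00 → $4,076.79
Installment 6: $4,076.79 +$115.00 interest = $4,191.79; pay $545.00 → $3,646.79
Installment 7: $3,646.79 +$103.00 interest = $3,749.79; pay $545.00 → $3,204.79
Installment 8: $3,204.79 +$90.00 interest = $3,294.79; pay $545.00 → $2,749.79
Installment 9: $2,749.79 +$77.00 interest = $2,826.79; pay $545.00 → $2,281.79
Installment 10: $2,281.79 +$64.00 interest = $2,345.79; pay $545.00 → $1,800.79
Installment 11: $1,800.79 +$51.00 interest = $1,851.79; pay $545.00 → $1,306.79
Installment 12: $1,306.79 +$37.00 interest = $1,343.79; pay $545.00 → $798.79
Installment 13: $798.79 +$23.00 interest = $821.79; pay $545.00 → $276.79
Installment 14: $276.79 +$8.00 interest = $284.79; pay $284.79 → $0.00
Total interest: $189.00 + $171.00 + $155.00 + $140.00 + $127.00 + $115.00 + $103.00 + $90.00 + $77.00 + $64.00 + $51.00 + $37.00 + $23.00 + $8.00 = $1,350.00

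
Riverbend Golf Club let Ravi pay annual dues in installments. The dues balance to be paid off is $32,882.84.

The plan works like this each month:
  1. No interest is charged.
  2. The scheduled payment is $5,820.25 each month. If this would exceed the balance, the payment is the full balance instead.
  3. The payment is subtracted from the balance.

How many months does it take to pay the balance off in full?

Month 1: $32,882.84 − $5,820.25 → $27,062.59
Month 2: $27,062.59 − $5,820.25 → $21,242.34
Month 3: $21,242.34 − $5,820.25 → $15,422.09
Month 4: $15,422.09 − $5,820.25 → $9,601.84
Month 5: $9,601.84 − $5,820.25 → $3,781.59
Month 6: $3,781.59 − $3,781.59 → $0.00
Balance reaches $0.00 in month 6.

6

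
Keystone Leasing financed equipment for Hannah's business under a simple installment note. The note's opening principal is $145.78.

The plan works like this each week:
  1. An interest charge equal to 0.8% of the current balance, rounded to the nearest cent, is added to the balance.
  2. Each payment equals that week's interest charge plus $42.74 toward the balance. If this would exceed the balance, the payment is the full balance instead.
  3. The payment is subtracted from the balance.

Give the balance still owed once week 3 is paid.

$17.56

# | Opening | Interest | Payment | End bal
1 | $145.78 | $1.17 | $43.91 | $103.04
2 | $103.04 | $0.82 | $43.56 | $60.30
3 | $60.30 | $0.48 | $43.22 | $17.56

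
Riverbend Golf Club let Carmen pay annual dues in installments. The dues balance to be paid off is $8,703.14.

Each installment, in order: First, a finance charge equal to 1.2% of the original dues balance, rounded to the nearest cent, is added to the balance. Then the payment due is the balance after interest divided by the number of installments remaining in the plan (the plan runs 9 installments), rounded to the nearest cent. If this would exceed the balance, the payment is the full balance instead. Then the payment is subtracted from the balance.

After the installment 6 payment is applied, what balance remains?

Installment 1: $8,703.14 +$104.44 interest = $8,807.58; pay $978.62 → $7,828.96
Installment 2: $7,828.96 +$104.44 interest = $7,933.40; pay $991.68 → $6,941.72
Installment 3: $6,941.72 +$104.44 interest = $7,046.16; pay $1,006.59 → $6,039.57
Installment 4: $6,039.57 +$104.44 interest = $6,144.01; pay $1,024.00 → $5,120.01
Installment 5: $5,120.01 +$104.44 interest = $5,224.45; pay $1,044.89 → $4,179.56
Installment 6: $4,179.56 +$104.44 interest = $4,284.00; pay $1,071.00 → $3,213.00

$3,213.00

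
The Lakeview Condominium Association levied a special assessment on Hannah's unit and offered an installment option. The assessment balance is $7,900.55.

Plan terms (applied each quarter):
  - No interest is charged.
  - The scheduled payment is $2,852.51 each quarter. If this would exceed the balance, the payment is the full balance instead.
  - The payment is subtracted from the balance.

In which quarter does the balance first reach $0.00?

Quarter 1: $7,900.55 − $2,852.51 → $5,048.04
Quarter 2: $5,048.04 − $2,852.51 → $2,195.53
Quarter 3: $2,195.53 − $2,195.53 → $0.00
Balance reaches $0.00 in quarter 3.

3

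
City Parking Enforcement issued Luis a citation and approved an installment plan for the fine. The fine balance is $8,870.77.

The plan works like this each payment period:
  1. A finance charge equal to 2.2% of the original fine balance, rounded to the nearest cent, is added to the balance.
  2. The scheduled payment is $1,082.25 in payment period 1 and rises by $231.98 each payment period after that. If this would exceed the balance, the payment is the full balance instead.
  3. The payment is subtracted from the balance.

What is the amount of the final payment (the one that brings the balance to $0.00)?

$263.69

Payment period 1: opening $8,870.77; interest $195.16 → $9,065.93; payment $1,082.25; balance $7,983.68
Payment period 2: opening $7,983.68; interest $195.16 → $8,178.84; payment $1,314.23; balance $6,864.61
Payment period 3: opening $6,864.61; interest $195.16 → $7,059.77; payment $1,546.21; balance $5,513.56
Payment period 4: opening $5,513.56; interest $195.16 → $5,708.72; payment $1,778.19; balance $3,930.53
Payment period 5: opening $3,930.53; interest $195.16 → $4,125.69; payment $2,010.17; balance $2,115.52
Payment period 6: opening $2,115.52; interest $195.16 → $2,310.68; payment $2,242.15; balance $68.53
Payment period 7: opening $68.53; interest $195.16 → $263.69; payment $263.69; balance $0.00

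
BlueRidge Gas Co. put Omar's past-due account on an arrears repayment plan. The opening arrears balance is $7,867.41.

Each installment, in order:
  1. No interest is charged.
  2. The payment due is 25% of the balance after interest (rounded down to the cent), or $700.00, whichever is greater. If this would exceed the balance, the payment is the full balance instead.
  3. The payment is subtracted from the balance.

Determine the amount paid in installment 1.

$1,966.85

Installment 1: $7,867.41 − $1,966.85 → $5,900.56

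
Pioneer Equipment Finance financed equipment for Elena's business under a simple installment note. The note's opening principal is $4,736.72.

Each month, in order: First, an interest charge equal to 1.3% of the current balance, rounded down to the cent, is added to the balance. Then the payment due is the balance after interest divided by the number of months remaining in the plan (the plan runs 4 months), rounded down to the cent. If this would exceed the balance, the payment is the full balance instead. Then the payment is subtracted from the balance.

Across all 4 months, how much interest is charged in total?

$155.94

Month 1: opening $4,736.72; interest $61.57 → $4,798.29; payment $1,199.57; balance $3,598.72
Month 2: opening $3,598.72; interest $46.78 → $3,645.50; payment $1,215.16; balance $2,430.34
Month 3: opening $2,430.34; interest $31.59 → $2,461.93; payment $1,230.96; balance $1,230.97
Month 4: opening $1,230.97; interest $16.00 → $1,246.97; payment $1,246.97; balance $0.00
Total interest: $61.57 + $46.78 + $31.59 + $16.00 = $155.94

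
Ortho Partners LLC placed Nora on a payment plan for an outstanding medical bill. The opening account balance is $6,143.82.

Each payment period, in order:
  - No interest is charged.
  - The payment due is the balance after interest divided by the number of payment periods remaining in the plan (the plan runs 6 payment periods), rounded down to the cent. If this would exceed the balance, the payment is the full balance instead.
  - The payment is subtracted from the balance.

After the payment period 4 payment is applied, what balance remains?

$2,047.94

Payment period 1: $6,143.82 − $1,023.97 → $5,119.85
Payment period 2: $5,119.85 − $1,023.97 → $4,095.88
Payment period 3: $4,095.88 − $1,023.97 → $3,071.91
Payment period 4: $3,071.91 − $1,023.97 → $2,047.94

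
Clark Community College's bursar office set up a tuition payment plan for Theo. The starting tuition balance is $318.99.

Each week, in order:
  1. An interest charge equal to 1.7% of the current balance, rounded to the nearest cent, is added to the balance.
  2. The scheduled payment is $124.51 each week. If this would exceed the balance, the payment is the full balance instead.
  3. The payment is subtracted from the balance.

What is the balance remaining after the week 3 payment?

# | Opening | Interest | Payment | End bal
1 | $318.99 | $5.42 | $124.51 | $199.90
2 | $199.90 | $3.40 | $124.51 | $78.79
3 | $78.79 | $1.34 | $80.13 | $0.00

$0.00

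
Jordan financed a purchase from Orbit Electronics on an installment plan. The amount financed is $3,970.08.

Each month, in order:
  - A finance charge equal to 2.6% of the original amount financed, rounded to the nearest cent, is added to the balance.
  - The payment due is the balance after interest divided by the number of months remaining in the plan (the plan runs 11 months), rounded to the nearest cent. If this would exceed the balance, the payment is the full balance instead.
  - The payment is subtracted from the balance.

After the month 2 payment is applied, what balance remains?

$3,425.60

Month 1: opening $3,970.08; interest $103.22 → $4,073.30; payment $370.30; balance $3,703.00
Month 2: opening $3,703.00; interest $103.22 → $3,806.22; payment $380.62; balance $3,425.60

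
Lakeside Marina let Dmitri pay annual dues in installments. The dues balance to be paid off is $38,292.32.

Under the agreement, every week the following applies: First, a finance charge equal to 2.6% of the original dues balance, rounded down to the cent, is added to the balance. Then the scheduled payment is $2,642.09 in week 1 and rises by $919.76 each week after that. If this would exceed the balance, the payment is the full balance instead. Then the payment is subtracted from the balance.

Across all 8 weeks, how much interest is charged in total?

Week 1: opening $38,292.32; interest $995.60 → $39,287.92; payment $2,642.09; balance $36,645.83
Week 2: opening $36,645.83; interest $995.60 → $37,641.43; payment $3,561.85; balance $34,079.58
Week 3: opening $34,079.58; interest $995.60 → $35,075.18; payment $4,481.61; balance $30,593.57
Week 4: opening $30,593.57; interest $995.60 → $31,589.17; payment $5,401.37; balance $26,187.80
Week 5: opening $26,187.80; interest $995.60 → $27,183.40; payment $6,321.13; balance $20,862.27
Week 6: opening $20,862.27; interest $995.60 → $21,857.87; payment $7,240.89; balance $14,616.98
Week 7: opening $14,616.98; interest $995.60 → $15,612.58; payment $8,160.65; balance $7,451.93
Week 8: opening $7,451.93; interest $995.60 → $8,447.53; payment $8,447.53; balance $0.00
Total interest: $995.60 + $995.60 + $995.60 + $995.60 + $995.60 + $995.60 + $995.60 + $995.60 = $7,964.80

$7,964.80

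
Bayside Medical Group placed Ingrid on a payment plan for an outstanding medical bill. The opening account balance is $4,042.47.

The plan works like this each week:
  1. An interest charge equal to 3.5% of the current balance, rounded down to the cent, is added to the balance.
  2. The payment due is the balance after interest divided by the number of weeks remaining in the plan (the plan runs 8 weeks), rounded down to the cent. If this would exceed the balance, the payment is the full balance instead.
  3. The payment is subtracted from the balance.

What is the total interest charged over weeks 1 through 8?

$691.48

Week 1: $4,042.47 +$141.48 interest = $4,183.95; pay $522.99 → $3,660.96
Week 2: $3,660.96 +$128.13 interest = $3,789.09; pay $541.29 → $3,247.80
Week 3: $3,247.80 +$113.67 interest = $3,361.47; pay $560.24 → $2,801.23
Week 4: $2,801.23 +$98.04 interest = $2,899.27; pay $579.85 → $2,319.42
Week 5: $2,319.42 +$81.17 interest = $2,400.59; pay $600.14 → $1,800.45
Week 6: $1,800.45 +$63.01 interest = $1,863.46; pay $621.15 → $1,242.31
Week 7: $1,242.31 +$43.48 interest = $1,285.79; pay $642.89 → $642.90
Week 8: $642.90 +$22.50 interest = $665.40; pay $665.40 → $0.00
Total interest: $141.48 + $128.13 + $113.67 + $98.04 + $81.17 + $63.01 + $43.48 + $22.50 = $691.48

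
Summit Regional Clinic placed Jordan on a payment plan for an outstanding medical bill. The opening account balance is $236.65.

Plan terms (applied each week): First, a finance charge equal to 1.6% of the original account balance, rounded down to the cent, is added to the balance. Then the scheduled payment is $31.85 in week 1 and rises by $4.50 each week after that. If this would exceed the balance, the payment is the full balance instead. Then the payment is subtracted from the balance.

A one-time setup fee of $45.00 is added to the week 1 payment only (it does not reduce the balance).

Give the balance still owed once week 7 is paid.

Week 1: $236.65 +$3.78 interest = $240.43; pay $31.85 (+ $45.00 fee) → $208.58
Week 2: $208.58 +$3.78 interest = $212.36; pay $36.35 → $176.01
Week 3: $176.01 +$3.78 interest = $179.79; pay $40.85 → $138.94
Week 4: $138.94 +$3.78 interest = $142.72; pay $45.35 → $97.37
Week 5: $97.37 +$3.78 interest = $101.15; pay $49.85 → $51.30
Week 6: $51.30 +$3.78 interest = $55.08; pay $54.35 → $0.73
Week 7: $0.73 +$3.78 interest = $4.51; pay $4.51 → $0.00

$0.00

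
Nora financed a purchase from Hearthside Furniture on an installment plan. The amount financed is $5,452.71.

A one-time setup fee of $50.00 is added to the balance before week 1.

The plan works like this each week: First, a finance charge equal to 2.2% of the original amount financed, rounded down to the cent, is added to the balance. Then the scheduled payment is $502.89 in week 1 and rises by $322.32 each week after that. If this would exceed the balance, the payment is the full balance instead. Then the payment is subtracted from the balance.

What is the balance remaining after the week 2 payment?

$4,414.51

# | Opening | Interest | Payment | End bal
1 | $5,502.71 | $119.95 | $502.89 | $5,119.77
2 | $5,119.77 | $119.95 | $825.21 | $4,414.51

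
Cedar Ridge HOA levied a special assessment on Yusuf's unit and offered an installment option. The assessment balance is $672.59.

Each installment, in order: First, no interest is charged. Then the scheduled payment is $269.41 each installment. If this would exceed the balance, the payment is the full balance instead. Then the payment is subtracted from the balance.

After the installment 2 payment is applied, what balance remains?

$133.77

# | Opening | Payment | End bal
1 | $672.59 | $269.41 | $403.18
2 | $403.18 | $269.41 | $133.77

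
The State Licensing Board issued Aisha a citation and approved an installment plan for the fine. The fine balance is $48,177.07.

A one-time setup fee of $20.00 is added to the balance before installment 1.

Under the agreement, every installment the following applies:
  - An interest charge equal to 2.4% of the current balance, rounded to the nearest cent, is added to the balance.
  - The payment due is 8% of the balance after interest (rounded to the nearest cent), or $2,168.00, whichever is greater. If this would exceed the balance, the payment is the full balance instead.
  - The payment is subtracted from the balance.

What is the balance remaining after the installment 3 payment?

# | Opening | Interest | Payment | End bal
1 | $48,197.07 | $1,156.73 | $3,948.30 | $45,405.50
2 | $45,405.50 | $1,089.73 | $3,719.62 | $42,775.61
3 | $42,775.61 | $1,026.61 | $3,504.18 | $40,298.04

$40,298.04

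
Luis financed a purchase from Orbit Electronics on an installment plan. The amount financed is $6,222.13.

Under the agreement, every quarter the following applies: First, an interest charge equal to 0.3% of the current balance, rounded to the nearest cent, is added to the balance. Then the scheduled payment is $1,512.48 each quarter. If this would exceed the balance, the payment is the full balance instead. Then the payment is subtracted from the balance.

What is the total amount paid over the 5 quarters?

Quarter 1: opening $6,222.13; interest $18.67 → $6,240.80; payment $1,512.48; balance $4,728.32
Quarter 2: opening $4,728.32; interest $14.18 → $4,742.50; payment $1,512.48; balance $3,230.02
Quarter 3: opening $3,230.02; interest $9.69 → $3,239.71; payment $1,512.48; balance $1,727.23
Quarter 4: opening $1,727.23; interest $5.18 → $1,732.41; payment $1,512.48; balance $219.93
Quarter 5: opening $219.93; interest $0.66 → $220.59; payment $220.59; balance $0.00
Total paid: $6,270.51

$6,270.51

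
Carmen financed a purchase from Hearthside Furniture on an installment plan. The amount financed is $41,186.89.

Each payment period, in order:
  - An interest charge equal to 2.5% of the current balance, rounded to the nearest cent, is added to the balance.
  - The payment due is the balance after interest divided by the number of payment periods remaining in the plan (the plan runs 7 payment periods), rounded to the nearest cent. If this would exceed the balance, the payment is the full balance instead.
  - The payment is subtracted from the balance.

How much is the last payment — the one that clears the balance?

$6,994.04

# | Opening | Interest | Payment | End bal
1 | $41,186.89 | $1,029.67 | $6,030.94 | $36,185.62
2 | $36,185.62 | $904.64 | $6,181.71 | $30,908.55
3 | $30,908.55 | $772.71 | $6,336.25 | $25,345.01
4 | $25,345.01 | $633.63 | $6,494.66 | $19,483.98
5 | $19,483.98 | $487.10 | $6,657.03 | $13,314.05
6 | $13,314.05 | $332.85 | $6,823.45 | $6,823.45
7 | $6,823.45 | $170.59 | $6,994.04 | $0.00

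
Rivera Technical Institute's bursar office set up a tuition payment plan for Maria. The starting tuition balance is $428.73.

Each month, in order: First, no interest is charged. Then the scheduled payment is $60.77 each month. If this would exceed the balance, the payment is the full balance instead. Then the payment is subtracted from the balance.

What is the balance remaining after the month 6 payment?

$64.11

Month 1: opening $428.73; payment $60.77; balance $367.96
Month 2: opening $367.96; payment $60.77; balance $307.19
Month 3: opening $307.19; payment $60.77; balance $246.42
Month 4: opening $246.42; payment $60.77; balance $185.65
Month 5: opening $185.65; payment $60.77; balance $124.88
Month 6: opening $124.88; payment $60.77; balance $64.11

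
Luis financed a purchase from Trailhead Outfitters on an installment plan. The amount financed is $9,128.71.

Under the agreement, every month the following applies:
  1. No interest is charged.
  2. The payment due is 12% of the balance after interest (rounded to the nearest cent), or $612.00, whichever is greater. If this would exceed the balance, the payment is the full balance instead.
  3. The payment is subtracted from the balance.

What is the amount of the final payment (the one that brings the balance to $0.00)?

$533.51

Month 1: $9,128.71 − $1,095.45 → $8,033.26
Month 2: $8,033.26 − $963.99 → $7,069.27
Month 3: $7,069.27 − $848.31 → $6,220.96
Month 4: $6,220.96 − $746.52 → $5,474.44
Month 5: $5,474.44 − $656.93 → $4,817.51
Month 6: $4,817.51 − $612.00 → $4,205.51
Month 7: $4,205.51 − $612.00 → $3,593.51
Month 8: $3,593.51 − $612.00 → $2,981.51
Month 9: $2,981.51 − $612.00 → $2,369.51
Month 10: $2,369.51 − $612.00 → $1,757.51
Month 11: $1,757.51 − $612.00 → $1,145.51
Month 12: $1,145.51 − $612.00 → $533.51
Month 13: $533.51 − $533.51 → $0.00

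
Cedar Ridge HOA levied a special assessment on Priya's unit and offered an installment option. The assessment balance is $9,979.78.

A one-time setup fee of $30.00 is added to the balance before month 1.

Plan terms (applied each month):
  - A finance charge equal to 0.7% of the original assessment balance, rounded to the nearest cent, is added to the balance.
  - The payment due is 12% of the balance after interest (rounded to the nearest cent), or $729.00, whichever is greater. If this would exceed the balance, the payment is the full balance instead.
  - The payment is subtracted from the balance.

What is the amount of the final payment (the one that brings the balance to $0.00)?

$321.17

Month 1: opening $10,009.78; interest $69.86 → $10,079.64; payment $1,209.56; balance $8,870.08
Month 2: opening $8,870.08; interest $69.86 → $8,939.94; payment $1,072.79; balance $7,867.15
Month 3: opening $7,867.15; interest $69.86 → $7,937.01; payment $952.44; balance $6,984.57
Month 4: opening $6,984.57; interest $69.86 → $7,054.43; payment $846.53; balance $6,207.90
Month 5: opening $6,207.90; interest $69.86 → $6,277.76; payment $753.33; balance $5,524.43
Month 6: opening $5,524.43; interest $69.86 → $5,594.29; payment $729.00; balance $4,865.29
Month 7: opening $4,865.29; interest $69.86 → $4,935.15; payment $729.00; balance $4,206.15
Month 8: opening $4,206.15; interest $69.86 → $4,276.01; payment $729.00; balance $3,547.01
Month 9: opening $3,547.01; interest $69.86 → $3,616.87; payment $729.00; balance $2,887.87
Month 10: opening $2,887.87; interest $69.86 → $2,957.73; payment $729.00; balance $2,228.73
Month 11: opening $2,228.73; interest $69.86 → $2,298.59; payment $729.00; balance $1,569.59
Month 12: opening $1,569.59; interest $69.86 → $1,639.45; payment $729.00; balance $910.45
Month 13: opening $910.45; interest $69.86 → $980.31; payment $729.00; balance $251.31
Month 14: opening $251.31; interest $69.86 → $321.17; payment $321.17; balance $0.00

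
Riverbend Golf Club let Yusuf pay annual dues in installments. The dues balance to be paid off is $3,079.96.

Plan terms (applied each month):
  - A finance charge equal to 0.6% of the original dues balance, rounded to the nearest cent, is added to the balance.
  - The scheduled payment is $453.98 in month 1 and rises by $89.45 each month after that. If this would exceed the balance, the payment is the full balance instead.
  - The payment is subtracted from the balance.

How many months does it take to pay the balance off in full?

6

Month 1: $3,079.96 +$18.48 interest = $3,098.44; pay $453.98 → $2,644.46
Month 2: $2,644.46 +$18.48 interest = $2,662.94; pay $543.43 → $2,119.51
Month 3: $2,119.51 +$18.48 interest = $2,137.99; pay $632.88 → $1,505.11
Month 4: $1,505.11 +$18.48 interest = $1,523.59; pay $722.33 → $801.26
Month 5: $801.26 +$18.48 interest = $819.74; pay $811.78 → $7.96
Month 6: $7.96 +$18.48 interest = $26.44; pay $26.44 → $0.00
Balance reaches $0.00 in month 6.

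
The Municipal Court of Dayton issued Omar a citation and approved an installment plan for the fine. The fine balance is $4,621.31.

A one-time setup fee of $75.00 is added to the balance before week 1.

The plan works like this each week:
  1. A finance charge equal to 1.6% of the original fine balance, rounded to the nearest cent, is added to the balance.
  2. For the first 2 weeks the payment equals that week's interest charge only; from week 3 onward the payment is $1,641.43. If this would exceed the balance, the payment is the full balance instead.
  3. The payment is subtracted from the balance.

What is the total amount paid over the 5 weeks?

Week 1: $4,696.31 +$73.94 interest = $4,770.25; pay $73.94 → $4,696.31
Week 2: $4,696.31 +$73.94 interest = $4,770.25; pay $73.94 → $4,696.31
Week 3: $4,696.31 +$73.94 interest = $4,770.25; pay $1,641.43 → $3,128.82
Week 4: $3,128.82 +$73.94 interest = $3,202.76; pay $1,641.43 → $1,561.33
Week 5: $1,561.33 +$73.94 interest = $1,635.27; pay $1,635.27 → $0.00
Total paid: $5,066.01

$5,066.01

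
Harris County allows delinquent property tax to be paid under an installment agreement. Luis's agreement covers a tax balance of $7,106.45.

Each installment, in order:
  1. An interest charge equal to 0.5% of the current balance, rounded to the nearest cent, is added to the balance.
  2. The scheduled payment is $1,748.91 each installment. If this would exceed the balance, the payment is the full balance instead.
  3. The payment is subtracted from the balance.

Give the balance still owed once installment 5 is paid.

Installment 1: opening $7,106.45; interest $35.53 → $7,141.98; payment $1,748.91; balance $5,393.07
Installment 2: opening $5,393.07; interest $26.97 → $5,420.04; payment $1,748.91; balance $3,671.13
Installment 3: opening $3,671.13; interest $18.36 → $3,689.49; payment $1,748.91; balance $1,940.58
Installment 4: opening $1,940.58; interest $9.70 → $1,950.28; payment $1,748.91; balance $201.37
Installment 5: opening $201.37; interest $1.01 → $202.38; payment $202.38; balance $0.00

$0.00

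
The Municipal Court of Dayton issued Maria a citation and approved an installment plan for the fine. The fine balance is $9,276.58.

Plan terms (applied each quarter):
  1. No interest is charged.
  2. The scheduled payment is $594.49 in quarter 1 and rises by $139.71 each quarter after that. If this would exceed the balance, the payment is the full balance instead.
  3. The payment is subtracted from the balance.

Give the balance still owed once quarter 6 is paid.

# | Opening | Payment | End bal
1 | $9,276.58 | $594.49 | $8,682.09
2 | $8,682.09 | $734.20 | $7,947.89
3 | $7,947.89 | $873.91 | $7,073.98
4 | $7,073.98 | $1,013.62 | $6,060.36
5 | $6,060.36 | $1,153.33 | $4,907.03
6 | $4,907.03 | $1,293.04 | $3,613.99

$3,613.99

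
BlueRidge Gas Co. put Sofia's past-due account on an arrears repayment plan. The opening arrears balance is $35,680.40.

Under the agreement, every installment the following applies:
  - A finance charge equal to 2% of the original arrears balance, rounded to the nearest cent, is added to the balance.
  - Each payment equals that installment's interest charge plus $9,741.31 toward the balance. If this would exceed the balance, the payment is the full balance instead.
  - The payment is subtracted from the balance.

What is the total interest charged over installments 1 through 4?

$2,854.44

Installment 1: opening $35,680.40; interest $713.61 → $36,394.01; payment $10,454.92; balance $25,939.09
Installment 2: opening $25,939.09; interest $713.61 → $26,652.70; payment $10,454.92; balance $16,197.78
Installment 3: opening $16,197.78; interest $713.61 → $16,911.39; payment $10,454.92; balance $6,456.47
Installment 4: opening $6,456.47; interest $713.61 → $7,170.08; payment $7,170.08; balance $0.00
Total interest: $713.61 + $713.61 + $713.61 + $713.61 = $2,854.44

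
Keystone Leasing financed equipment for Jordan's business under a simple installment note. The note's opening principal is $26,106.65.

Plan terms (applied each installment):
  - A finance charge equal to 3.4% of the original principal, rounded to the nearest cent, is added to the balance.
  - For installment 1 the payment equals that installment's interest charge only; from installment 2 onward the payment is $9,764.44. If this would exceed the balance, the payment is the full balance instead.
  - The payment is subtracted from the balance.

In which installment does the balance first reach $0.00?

4

Installment 1: $26,106.65 +$887.63 interest = $26,994.28; pay $887.63 → $26,106.65
Installment 2: $26,106.65 +$887.63 interest = $26,994.28; pay $9,764.44 → $17,229.84
Installment 3: $17,229.84 +$887.63 interest = $18,117.47; pay $9,764.44 → $8,353.03
Installment 4: $8,353.03 +$887.63 interest = $9,240.66; pay $9,240.66 → $0.00
Balance reaches $0.00 in installment 4.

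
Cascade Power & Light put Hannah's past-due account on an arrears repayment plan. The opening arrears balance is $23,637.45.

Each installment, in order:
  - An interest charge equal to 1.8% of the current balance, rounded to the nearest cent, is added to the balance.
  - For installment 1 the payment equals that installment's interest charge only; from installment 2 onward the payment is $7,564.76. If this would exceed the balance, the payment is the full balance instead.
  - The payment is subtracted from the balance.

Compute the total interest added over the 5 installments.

# | Opening | Interest | Payment | End bal
1 | $23,637.45 | $425.47 | $425.47 | $23,637.45
2 | $23,637.45 | $425.47 | $7,564.76 | $16,498.16
3 | $16,498.16 | $296.97 | $7,564.76 | $9,230.37
4 | $9,230.37 | $166.15 | $7,564.76 | $1,831.76
5 | $1,831.76 | $32.97 | $1,864.73 | $0.00
Total interest: $425.47 + $425.47 + $296.97 + $166.15 + $32.97 = $1,347.03

$1,347.03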